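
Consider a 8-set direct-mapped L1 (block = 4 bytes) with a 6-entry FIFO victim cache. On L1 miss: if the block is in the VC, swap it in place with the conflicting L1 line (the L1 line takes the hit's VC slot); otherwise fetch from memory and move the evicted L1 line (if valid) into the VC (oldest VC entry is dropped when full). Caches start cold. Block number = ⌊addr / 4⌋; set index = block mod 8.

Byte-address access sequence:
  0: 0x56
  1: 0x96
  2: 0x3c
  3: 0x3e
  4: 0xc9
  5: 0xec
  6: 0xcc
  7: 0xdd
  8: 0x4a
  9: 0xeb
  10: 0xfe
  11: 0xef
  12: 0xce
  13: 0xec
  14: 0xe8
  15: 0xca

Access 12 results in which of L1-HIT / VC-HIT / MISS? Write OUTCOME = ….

OUTCOME = VC-HIT

#0 0x56→b21/s5 MISS; vc=[]
#1 0x96→b37/s5 MISS; vc=[21]
#2 0x3c→b15/s7 MISS; vc=[21]
#3 0x3e→b15/s7 L1-HIT; vc=[21]
#4 0xc9→b50/s2 MISS; vc=[21]
#5 0xec→b59/s3 MISS; vc=[21]
#6 0xcc→b51/s3 MISS; vc=[21,59]
#7 0xdd→b55/s7 MISS; vc=[21,59,15]
#8 0x4a→b18/s2 MISS; vc=[21,59,15,50]
#9 0xeb→b58/s2 MISS; vc=[21,59,15,50,18]
#10 0xfe→b63/s7 MISS; vc=[21,59,15,50,18,55]
#11 0xef→b59/s3 VC-HIT; vc=[21,51,15,50,18,55]
#12 0xce→b51/s3 VC-HIT; vc=[21,59,15,50,18,55]
#13 0xec→b59/s3 VC-HIT; vc=[21,51,15,50,18,55]
#14 0xe8→b58/s2 L1-HIT; vc=[21,51,15,50,18,55]
#15 0xca→b50/s2 VC-HIT; vc=[21,51,15,58,18,55]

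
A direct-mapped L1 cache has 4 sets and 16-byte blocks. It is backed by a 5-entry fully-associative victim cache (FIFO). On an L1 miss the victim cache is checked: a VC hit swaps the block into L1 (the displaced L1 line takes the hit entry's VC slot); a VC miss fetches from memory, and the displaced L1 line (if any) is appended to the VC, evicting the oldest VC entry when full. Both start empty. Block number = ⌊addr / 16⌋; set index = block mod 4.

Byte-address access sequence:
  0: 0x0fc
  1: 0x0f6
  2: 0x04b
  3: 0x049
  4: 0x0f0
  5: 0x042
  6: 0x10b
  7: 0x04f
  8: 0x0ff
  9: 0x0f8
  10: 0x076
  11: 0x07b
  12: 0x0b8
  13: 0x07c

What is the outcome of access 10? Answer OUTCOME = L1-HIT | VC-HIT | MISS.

  [0] addr=0xfc blk=15 s=3: MISS | VC []
  [1] addr=0xf6 blk=15 s=3: L1-HIT | VC []
  [2] addr=0x4b blk=4 s=0: MISS | VC []
  [3] addr=0x49 blk=4 s=0: L1-HIT | VC []
  [4] addr=0xf0 blk=15 s=3: L1-HIT | VC []
  [5] addr=0x42 blk=4 s=0: L1-HIT | VC []
  [6] addr=0x10b blk=16 s=0: MISS | VC [4]
  [7] addr=0x4f blk=4 s=0: VC-HIT | VC [16]
  [8] addr=0xff blk=15 s=3: L1-HIT | VC [16]
  [9] addr=0xf8 blk=15 s=3: L1-HIT | VC [16]
  [10] addr=0x76 blk=7 s=3: MISS | VC [16, 15]
  [11] addr=0x7b blk=7 s=3: L1-HIT | VC [16, 15]
  [12] addr=0xb8 blk=11 s=3: MISS | VC [16, 15, 7]
  [13] addr=0x7c blk=7 s=3: VC-HIT | VC [16, 15, 11]

OUTCOME = MISS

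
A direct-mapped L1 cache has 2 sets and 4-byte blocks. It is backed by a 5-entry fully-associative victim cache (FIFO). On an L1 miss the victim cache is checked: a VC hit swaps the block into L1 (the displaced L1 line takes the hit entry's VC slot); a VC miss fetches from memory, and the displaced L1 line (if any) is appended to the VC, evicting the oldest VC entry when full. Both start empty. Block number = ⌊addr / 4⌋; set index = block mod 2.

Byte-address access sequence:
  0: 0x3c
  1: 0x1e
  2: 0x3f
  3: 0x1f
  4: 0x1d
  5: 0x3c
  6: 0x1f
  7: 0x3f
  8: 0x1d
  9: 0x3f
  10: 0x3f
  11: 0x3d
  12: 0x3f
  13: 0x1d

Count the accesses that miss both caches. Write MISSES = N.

#0 0x3c→b15/s1 MISS; vc=[]
#1 0x1e→b7/s1 MISS; vc=[15]
#2 0x3f→b15/s1 VC-HIT; vc=[7]
#3 0x1f→b7/s1 VC-HIT; vc=[15]
#4 0x1d→b7/s1 L1-HIT; vc=[15]
#5 0x3c→b15/s1 VC-HIT; vc=[7]
#6 0x1f→b7/s1 VC-HIT; vc=[15]
#7 0x3f→b15/s1 VC-HIT; vc=[7]
#8 0x1d→b7/s1 VC-HIT; vc=[15]
#9 0x3f→b15/s1 VC-HIT; vc=[7]
#10 0x3f→b15/s1 L1-HIT; vc=[7]
#11 0x3d→b15/s1 L1-HIT; vc=[7]
#12 0x3f→b15/s1 L1-HIT; vc=[7]
#13 0x1d→b7/s1 VC-HIT; vc=[15]

MISSES = 2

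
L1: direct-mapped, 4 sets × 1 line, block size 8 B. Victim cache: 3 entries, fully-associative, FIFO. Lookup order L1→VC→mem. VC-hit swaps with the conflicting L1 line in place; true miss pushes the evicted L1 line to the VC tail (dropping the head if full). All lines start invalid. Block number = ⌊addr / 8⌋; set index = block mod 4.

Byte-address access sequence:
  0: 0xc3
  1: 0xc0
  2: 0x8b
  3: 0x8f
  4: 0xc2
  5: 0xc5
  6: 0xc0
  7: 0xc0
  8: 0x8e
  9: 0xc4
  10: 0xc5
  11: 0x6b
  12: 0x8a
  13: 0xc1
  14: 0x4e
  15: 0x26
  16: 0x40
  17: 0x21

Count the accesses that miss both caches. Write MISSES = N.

MISSES = 6

  [0] addr=0xc3 blk=24 s=0: MISS | VC []
  [1] addr=0xc0 blk=24 s=0: L1-HIT | VC []
  [2] addr=0x8b blk=17 s=1: MISS | VC []
  [3] addr=0x8f blk=17 s=1: L1-HIT | VC []
  [4] addr=0xc2 blk=24 s=0: L1-HIT | VC []
  [5] addr=0xc5 blk=24 s=0: L1-HIT | VC []
  [6] addr=0xc0 blk=24 s=0: L1-HIT | VC []
  [7] addr=0xc0 blk=24 s=0: L1-HIT | VC []
  [8] addr=0x8e blk=17 s=1: L1-HIT | VC []
  [9] addr=0xc4 blk=24 s=0: L1-HIT | VC []
  [10] addr=0xc5 blk=24 s=0: L1-HIT | VC []
  [11] addr=0x6b blk=13 s=1: MISS | VC [17]
  [12] addr=0x8a blk=17 s=1: VC-HIT | VC [13]
  [13] addr=0xc1 blk=24 s=0: L1-HIT | VC [13]
  [14] addr=0x4e blk=9 s=1: MISS | VC [13, 17]
  [15] addr=0x26 blk=4 s=0: MISS | VC [13, 17, 24]
  [16] addr=0x40 blk=8 s=0: MISS | VC [17, 24, 4]
  [17] addr=0x21 blk=4 s=0: VC-HIT | VC [17, 24, 8]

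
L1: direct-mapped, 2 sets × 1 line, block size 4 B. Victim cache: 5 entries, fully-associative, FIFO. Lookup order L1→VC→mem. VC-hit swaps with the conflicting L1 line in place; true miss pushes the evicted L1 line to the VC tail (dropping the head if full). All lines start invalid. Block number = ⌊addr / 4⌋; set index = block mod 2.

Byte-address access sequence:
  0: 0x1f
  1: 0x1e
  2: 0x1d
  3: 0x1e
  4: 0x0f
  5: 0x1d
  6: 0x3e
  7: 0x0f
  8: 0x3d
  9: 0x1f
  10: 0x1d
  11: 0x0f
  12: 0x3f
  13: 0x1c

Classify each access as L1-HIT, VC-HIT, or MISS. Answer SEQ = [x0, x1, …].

#0 0x1f→b7/s1 MISS; vc=[]
#1 0x1e→b7/s1 L1-HIT; vc=[]
#2 0x1d→b7/s1 L1-HIT; vc=[]
#3 0x1e→b7/s1 L1-HIT; vc=[]
#4 0xf→b3/s1 MISS; vc=[7]
#5 0x1d→b7/s1 VC-HIT; vc=[3]
#6 0x3e→b15/s1 MISS; vc=[3,7]
#7 0xf→b3/s1 VC-HIT; vc=[15,7]
#8 0x3d→b15/s1 VC-HIT; vc=[3,7]
#9 0x1f→b7/s1 VC-HIT; vc=[3,15]
#10 0x1d→b7/s1 L1-HIT; vc=[3,15]
#11 0xf→b3/s1 VC-HIT; vc=[7,15]
#12 0x3f→b15/s1 VC-HIT; vc=[7,3]
#13 0x1c→b7/s1 VC-HIT; vc=[15,3]

SEQ = [MISS, L1-HIT, L1-HIT, L1-HIT, MISS, VC-HIT, MISS, VC-HIT, VC-HIT, VC-HIT, L1-HIT, VC-HIT, VC-HIT, VC-HIT]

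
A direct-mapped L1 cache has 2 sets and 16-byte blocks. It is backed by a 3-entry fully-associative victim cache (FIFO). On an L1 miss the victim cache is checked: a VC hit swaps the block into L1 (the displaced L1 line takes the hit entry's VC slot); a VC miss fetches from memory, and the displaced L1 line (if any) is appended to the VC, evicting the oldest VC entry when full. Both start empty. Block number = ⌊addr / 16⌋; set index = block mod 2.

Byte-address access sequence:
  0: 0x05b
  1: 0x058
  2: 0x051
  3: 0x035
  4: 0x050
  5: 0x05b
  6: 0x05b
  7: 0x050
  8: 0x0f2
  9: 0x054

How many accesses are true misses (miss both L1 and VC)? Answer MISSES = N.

MISSES = 3

0: 0x5b (blk 5, set 1) → MISS  vc=[]
1: 0x58 (blk 5, set 1) → L1-HIT  vc=[]
2: 0x51 (blk 5, set 1) → L1-HIT  vc=[]
3: 0x35 (blk 3, set 1) → MISS  vc=[5]
4: 0x50 (blk 5, set 1) → VC-HIT  vc=[3]
5: 0x5b (blk 5, set 1) → L1-HIT  vc=[3]
6: 0x5b (blk 5, set 1) → L1-HIT  vc=[3]
7: 0x50 (blk 5, set 1) → L1-HIT  vc=[3]
8: 0xf2 (blk 15, set 1) → MISS  vc=[3, 5]
9: 0x54 (blk 5, set 1) → VC-HIT  vc=[3, 15]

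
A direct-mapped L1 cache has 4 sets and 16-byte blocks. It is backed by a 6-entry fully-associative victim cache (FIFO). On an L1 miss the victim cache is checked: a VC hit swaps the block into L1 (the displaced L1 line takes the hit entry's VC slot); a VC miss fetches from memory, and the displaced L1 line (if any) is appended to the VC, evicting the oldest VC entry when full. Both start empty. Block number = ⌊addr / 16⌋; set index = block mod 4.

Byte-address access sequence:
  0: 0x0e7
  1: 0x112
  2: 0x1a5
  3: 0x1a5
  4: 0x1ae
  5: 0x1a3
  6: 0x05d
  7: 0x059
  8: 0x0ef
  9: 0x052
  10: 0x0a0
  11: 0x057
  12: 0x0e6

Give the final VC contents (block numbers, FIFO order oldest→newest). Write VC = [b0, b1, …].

VC = [26, 17, 10]

0: 0xe7 (blk 14, set 2) → MISS  vc=[]
1: 0x112 (blk 17, set 1) → MISS  vc=[]
2: 0x1a5 (blk 26, set 2) → MISS  vc=[14]
3: 0x1a5 (blk 26, set 2) → L1-HIT  vc=[14]
4: 0x1ae (blk 26, set 2) → L1-HIT  vc=[14]
5: 0x1a3 (blk 26, set 2) → L1-HIT  vc=[14]
6: 0x5d (blk 5, set 1) → MISS  vc=[14, 17]
7: 0x59 (blk 5, set 1) → L1-HIT  vc=[14, 17]
8: 0xef (blk 14, set 2) → VC-HIT  vc=[26, 17]
9: 0x52 (blk 5, set 1) → L1-HIT  vc=[26, 17]
10: 0xa0 (blk 10, set 2) → MISS  vc=[26, 17, 14]
11: 0x57 (blk 5, set 1) → L1-HIT  vc=[26, 17, 14]
12: 0xe6 (blk 14, set 2) → VC-HIT  vc=[26, 17, 10]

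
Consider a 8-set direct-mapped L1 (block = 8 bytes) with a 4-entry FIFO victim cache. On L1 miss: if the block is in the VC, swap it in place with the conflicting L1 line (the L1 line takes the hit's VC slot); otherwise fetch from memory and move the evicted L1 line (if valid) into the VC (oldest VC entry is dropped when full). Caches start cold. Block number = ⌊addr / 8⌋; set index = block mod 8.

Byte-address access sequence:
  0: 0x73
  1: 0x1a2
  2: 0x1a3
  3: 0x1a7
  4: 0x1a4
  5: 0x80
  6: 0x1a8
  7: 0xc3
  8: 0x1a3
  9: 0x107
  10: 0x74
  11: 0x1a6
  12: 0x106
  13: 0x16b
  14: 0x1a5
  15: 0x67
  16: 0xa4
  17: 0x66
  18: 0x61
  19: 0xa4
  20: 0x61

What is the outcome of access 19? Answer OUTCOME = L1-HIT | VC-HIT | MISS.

OUTCOME = VC-HIT

#0 0x73→b14/s6 MISS; vc=[]
#1 0x1a2→b52/s4 MISS; vc=[]
#2 0x1a3→b52/s4 L1-HIT; vc=[]
#3 0x1a7→b52/s4 L1-HIT; vc=[]
#4 0x1a4→b52/s4 L1-HIT; vc=[]
#5 0x80→b16/s0 MISS; vc=[]
#6 0x1a8→b53/s5 MISS; vc=[]
#7 0xc3→b24/s0 MISS; vc=[16]
#8 0x1a3→b52/s4 L1-HIT; vc=[16]
#9 0x107→b32/s0 MISS; vc=[16,24]
#10 0x74→b14/s6 L1-HIT; vc=[16,24]
#11 0x1a6→b52/s4 L1-HIT; vc=[16,24]
#12 0x106→b32/s0 L1-HIT; vc=[16,24]
#13 0x16b→b45/s5 MISS; vc=[16,24,53]
#14 0x1a5→b52/s4 L1-HIT; vc=[16,24,53]
#15 0x67→b12/s4 MISS; vc=[16,24,53,52]
#16 0xa4→b20/s4 MISS; vc=[24,53,52,12]
#17 0x66→b12/s4 VC-HIT; vc=[24,53,52,20]
#18 0x61→b12/s4 L1-HIT; vc=[24,53,52,20]
#19 0xa4→b20/s4 VC-HIT; vc=[24,53,52,12]
#20 0x61→b12/s4 VC-HIT; vc=[24,53,52,20]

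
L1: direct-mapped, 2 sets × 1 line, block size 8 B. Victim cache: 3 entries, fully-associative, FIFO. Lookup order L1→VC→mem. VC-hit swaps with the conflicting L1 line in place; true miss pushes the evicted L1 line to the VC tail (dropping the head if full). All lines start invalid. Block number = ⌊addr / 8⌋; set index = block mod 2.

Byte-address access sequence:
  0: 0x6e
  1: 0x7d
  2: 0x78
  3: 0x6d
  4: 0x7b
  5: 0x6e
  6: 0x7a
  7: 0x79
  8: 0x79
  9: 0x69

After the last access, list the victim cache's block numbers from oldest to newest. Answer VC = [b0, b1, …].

#0 0x6e→b13/s1 MISS; vc=[]
#1 0x7d→b15/s1 MISS; vc=[13]
#2 0x78→b15/s1 L1-HIT; vc=[13]
#3 0x6d→b13/s1 VC-HIT; vc=[15]
#4 0x7b→b15/s1 VC-HIT; vc=[13]
#5 0x6e→b13/s1 VC-HIT; vc=[15]
#6 0x7a→b15/s1 VC-HIT; vc=[13]
#7 0x79→b15/s1 L1-HIT; vc=[13]
#8 0x79→b15/s1 L1-HIT; vc=[13]
#9 0x69→b13/s1 VC-HIT; vc=[15]

VC = [15]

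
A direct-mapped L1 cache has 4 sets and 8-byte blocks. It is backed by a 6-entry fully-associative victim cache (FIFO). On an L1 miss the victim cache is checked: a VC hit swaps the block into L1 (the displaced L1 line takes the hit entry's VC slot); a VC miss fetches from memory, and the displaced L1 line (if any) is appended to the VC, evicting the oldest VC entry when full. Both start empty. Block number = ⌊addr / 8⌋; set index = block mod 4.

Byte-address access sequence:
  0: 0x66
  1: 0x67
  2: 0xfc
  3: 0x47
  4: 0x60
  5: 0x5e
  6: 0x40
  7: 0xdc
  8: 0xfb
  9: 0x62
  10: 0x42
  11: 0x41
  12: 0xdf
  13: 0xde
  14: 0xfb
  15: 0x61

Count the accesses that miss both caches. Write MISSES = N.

MISSES = 5

  [0] addr=0x66 blk=12 s=0: MISS | VC []
  [1] addr=0x67 blk=12 s=0: L1-HIT | VC []
  [2] addr=0xfc blk=31 s=3: MISS | VC []
  [3] addr=0x47 blk=8 s=0: MISS | VC [12]
  [4] addr=0x60 blk=12 s=0: VC-HIT | VC [8]
  [5] addr=0x5e blk=11 s=3: MISS | VC [8, 31]
  [6] addr=0x40 blk=8 s=0: VC-HIT | VC [12, 31]
  [7] addr=0xdc blk=27 s=3: MISS | VC [12, 31, 11]
  [8] addr=0xfb blk=31 s=3: VC-HIT | VC [12, 27, 11]
  [9] addr=0x62 blk=12 s=0: VC-HIT | VC [8, 27, 11]
  [10] addr=0x42 blk=8 s=0: VC-HIT | VC [12, 27, 11]
  [11] addr=0x41 blk=8 s=0: L1-HIT | VC [12, 27, 11]
  [12] addr=0xdf blk=27 s=3: VC-HIT | VC [12, 31, 11]
  [13] addr=0xde blk=27 s=3: L1-HIT | VC [12, 31, 11]
  [14] addr=0xfb blk=31 s=3: VC-HIT | VC [12, 27, 11]
  [15] addr=0x61 blk=12 s=0: VC-HIT | VC [8, 27, 11]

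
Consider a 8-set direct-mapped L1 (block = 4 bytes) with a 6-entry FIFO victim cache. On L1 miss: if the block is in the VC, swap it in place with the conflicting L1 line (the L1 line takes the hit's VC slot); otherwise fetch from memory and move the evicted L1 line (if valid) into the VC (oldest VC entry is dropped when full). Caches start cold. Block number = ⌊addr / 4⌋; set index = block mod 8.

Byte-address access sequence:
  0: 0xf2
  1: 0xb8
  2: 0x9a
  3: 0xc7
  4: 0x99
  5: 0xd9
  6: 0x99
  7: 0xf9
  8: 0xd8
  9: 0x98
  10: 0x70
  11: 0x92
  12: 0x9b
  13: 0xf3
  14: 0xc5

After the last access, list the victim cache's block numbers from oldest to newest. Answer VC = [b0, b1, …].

0: 0xf2 (blk 60, set 4) → MISS  vc=[]
1: 0xb8 (blk 46, set 6) → MISS  vc=[]
2: 0x9a (blk 38, set 6) → MISS  vc=[46]
3: 0xc7 (blk 49, set 1) → MISS  vc=[46]
4: 0x99 (blk 38, set 6) → L1-HIT  vc=[46]
5: 0xd9 (blk 54, set 6) → MISS  vc=[46, 38]
6: 0x99 (blk 38, set 6) → VC-HIT  vc=[46, 54]
7: 0xf9 (blk 62, set 6) → MISS  vc=[46, 54, 38]
8: 0xd8 (blk 54, set 6) → VC-HIT  vc=[46, 62, 38]
9: 0x98 (blk 38, set 6) → VC-HIT  vc=[46, 62, 54]
10: 0x70 (blk 28, set 4) → MISS  vc=[46, 62, 54, 60]
11: 0x92 (blk 36, set 4) → MISS  vc=[46, 62, 54, 60, 28]
12: 0x9b (blk 38, set 6) → L1-HIT  vc=[46, 62, 54, 60, 28]
13: 0xf3 (blk 60, set 4) → VC-HIT  vc=[46, 62, 54, 36, 28]
14: 0xc5 (blk 49, set 1) → L1-HIT  vc=[46, 62, 54, 36, 28]

VC = [46, 62, 54, 36, 28]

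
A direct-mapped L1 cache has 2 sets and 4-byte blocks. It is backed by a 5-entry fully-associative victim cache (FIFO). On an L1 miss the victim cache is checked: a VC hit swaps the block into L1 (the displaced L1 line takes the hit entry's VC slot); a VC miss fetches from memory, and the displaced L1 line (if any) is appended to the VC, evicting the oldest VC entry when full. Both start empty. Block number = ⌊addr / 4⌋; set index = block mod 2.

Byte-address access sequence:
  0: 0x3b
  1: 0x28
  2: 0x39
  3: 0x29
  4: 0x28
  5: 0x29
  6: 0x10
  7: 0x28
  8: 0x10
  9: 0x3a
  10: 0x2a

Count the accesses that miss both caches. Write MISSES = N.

#0 0x3b→b14/s0 MISS; vc=[]
#1 0x28→b10/s0 MISS; vc=[14]
#2 0x39→b14/s0 VC-HIT; vc=[10]
#3 0x29→b10/s0 VC-HIT; vc=[14]
#4 0x28→b10/s0 L1-HIT; vc=[14]
#5 0x29→b10/s0 L1-HIT; vc=[14]
#6 0x10→b4/s0 MISS; vc=[14,10]
#7 0x28→b10/s0 VC-HIT; vc=[14,4]
#8 0x10→b4/s0 VC-HIT; vc=[14,10]
#9 0x3a→b14/s0 VC-HIT; vc=[4,10]
#10 0x2a→b10/s0 VC-HIT; vc=[4,14]

MISSES = 3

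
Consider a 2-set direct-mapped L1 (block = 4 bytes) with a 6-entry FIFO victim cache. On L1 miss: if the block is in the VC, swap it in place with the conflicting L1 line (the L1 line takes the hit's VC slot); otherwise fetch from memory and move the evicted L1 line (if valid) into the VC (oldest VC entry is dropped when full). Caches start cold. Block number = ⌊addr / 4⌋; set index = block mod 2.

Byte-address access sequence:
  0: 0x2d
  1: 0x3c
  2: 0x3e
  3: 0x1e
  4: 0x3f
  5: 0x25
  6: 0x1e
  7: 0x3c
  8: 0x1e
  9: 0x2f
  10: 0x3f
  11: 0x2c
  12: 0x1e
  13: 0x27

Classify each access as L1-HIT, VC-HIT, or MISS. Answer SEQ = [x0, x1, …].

SEQ = [MISS, MISS, L1-HIT, MISS, VC-HIT, MISS, VC-HIT, VC-HIT, VC-HIT, VC-HIT, VC-HIT, VC-HIT, VC-HIT, VC-HIT]

0: 0x2d (blk 11, set 1) → MISS  vc=[]
1: 0x3c (blk 15, set 1) → MISS  vc=[11]
2: 0x3e (blk 15, set 1) → L1-HIT  vc=[11]
3: 0x1e (blk 7, set 1) → MISS  vc=[11, 15]
4: 0x3f (blk 15, set 1) → VC-HIT  vc=[11, 7]
5: 0x25 (blk 9, set 1) → MISS  vc=[11, 7, 15]
6: 0x1e (blk 7, set 1) → VC-HIT  vc=[11, 9, 15]
7: 0x3c (blk 15, set 1) → VC-HIT  vc=[11, 9, 7]
8: 0x1e (blk 7, set 1) → VC-HIT  vc=[11, 9, 15]
9: 0x2f (blk 11, set 1) → VC-HIT  vc=[7, 9, 15]
10: 0x3f (blk 15, set 1) → VC-HIT  vc=[7, 9, 11]
11: 0x2c (blk 11, set 1) → VC-HIT  vc=[7, 9, 15]
12: 0x1e (blk 7, set 1) → VC-HIT  vc=[11, 9, 15]
13: 0x27 (blk 9, set 1) → VC-HIT  vc=[11, 7, 15]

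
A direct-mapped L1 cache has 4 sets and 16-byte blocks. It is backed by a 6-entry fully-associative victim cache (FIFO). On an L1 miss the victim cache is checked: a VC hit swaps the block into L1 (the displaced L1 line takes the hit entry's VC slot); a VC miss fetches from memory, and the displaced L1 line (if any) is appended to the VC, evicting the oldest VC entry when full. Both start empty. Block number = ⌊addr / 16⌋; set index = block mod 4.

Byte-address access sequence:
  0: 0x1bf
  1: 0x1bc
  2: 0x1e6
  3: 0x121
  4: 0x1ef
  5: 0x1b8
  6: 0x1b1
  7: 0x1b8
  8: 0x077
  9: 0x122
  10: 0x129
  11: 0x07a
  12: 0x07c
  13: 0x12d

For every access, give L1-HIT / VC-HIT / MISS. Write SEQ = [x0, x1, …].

  [0] addr=0x1bf blk=27 s=3: MISS | VC []
  [1] addr=0x1bc blk=27 s=3: L1-HIT | VC []
  [2] addr=0x1e6 blk=30 s=2: MISS | VC []
  [3] addr=0x121 blk=18 s=2: MISS | VC [30]
  [4] addr=0x1ef blk=30 s=2: VC-HIT | VC [18]
  [5] addr=0x1b8 blk=27 s=3: L1-HIT | VC [18]
  [6] addr=0x1b1 blk=27 s=3: L1-HIT | VC [18]
  [7] addr=0x1b8 blk=27 s=3: L1-HIT | VC [18]
  [8] addr=0x77 blk=7 s=3: MISS | VC [18, 27]
  [9] addr=0x122 blk=18 s=2: VC-HIT | VC [30, 27]
  [10] addr=0x129 blk=18 s=2: L1-HIT | VC [30, 27]
  [11] addr=0x7a blk=7 s=3: L1-HIT | VC [30, 27]
  [12] addr=0x7c blk=7 s=3: L1-HIT | VC [30, 27]
  [13] addr=0x12d blk=18 s=2: L1-HIT | VC [30, 27]

SEQ = [MISS, L1-HIT, MISS, MISS, VC-HIT, L1-HIT, L1-HIT, L1-HIT, MISS, VC-HIT, L1-HIT, L1-HIT, L1-HIT, L1-HIT]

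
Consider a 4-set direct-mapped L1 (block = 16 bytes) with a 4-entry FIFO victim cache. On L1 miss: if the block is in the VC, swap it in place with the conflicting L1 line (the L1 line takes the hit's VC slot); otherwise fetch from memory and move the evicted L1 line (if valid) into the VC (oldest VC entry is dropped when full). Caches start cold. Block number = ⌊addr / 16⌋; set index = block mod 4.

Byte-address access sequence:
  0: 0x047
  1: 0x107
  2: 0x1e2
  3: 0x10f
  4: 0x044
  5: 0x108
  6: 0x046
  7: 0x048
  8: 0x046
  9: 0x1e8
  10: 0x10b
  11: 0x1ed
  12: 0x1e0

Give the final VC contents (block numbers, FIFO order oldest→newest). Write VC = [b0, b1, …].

VC = [4]

#0 0x47→b4/s0 MISS; vc=[]
#1 0x107→b16/s0 MISS; vc=[4]
#2 0x1e2→b30/s2 MISS; vc=[4]
#3 0x10f→b16/s0 L1-HIT; vc=[4]
#4 0x44→b4/s0 VC-HIT; vc=[16]
#5 0x108→b16/s0 VC-HIT; vc=[4]
#6 0x46→b4/s0 VC-HIT; vc=[16]
#7 0x48→b4/s0 L1-HIT; vc=[16]
#8 0x46→b4/s0 L1-HIT; vc=[16]
#9 0x1e8→b30/s2 L1-HIT; vc=[16]
#10 0x10b→b16/s0 VC-HIT; vc=[4]
#11 0x1ed→b30/s2 L1-HIT; vc=[4]
#12 0x1e0→b30/s2 L1-HIT; vc=[4]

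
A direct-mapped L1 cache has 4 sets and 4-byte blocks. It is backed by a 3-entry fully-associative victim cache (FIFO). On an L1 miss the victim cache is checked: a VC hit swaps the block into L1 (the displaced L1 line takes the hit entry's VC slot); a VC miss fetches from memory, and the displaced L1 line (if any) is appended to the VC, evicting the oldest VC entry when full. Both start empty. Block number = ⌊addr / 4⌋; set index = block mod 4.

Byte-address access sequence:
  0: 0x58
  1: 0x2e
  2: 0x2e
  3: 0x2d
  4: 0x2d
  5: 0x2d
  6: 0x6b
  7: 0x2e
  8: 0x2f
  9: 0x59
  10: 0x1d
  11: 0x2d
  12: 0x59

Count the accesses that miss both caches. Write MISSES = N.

  [0] addr=0x58 blk=22 s=2: MISS | VC []
  [1] addr=0x2e blk=11 s=3: MISS | VC []
  [2] addr=0x2e blk=11 s=3: L1-HIT | VC []
  [3] addr=0x2d blk=11 s=3: L1-HIT | VC []
  [4] addr=0x2d blk=11 s=3: L1-HIT | VC []
  [5] addr=0x2d blk=11 s=3: L1-HIT | VC []
  [6] addr=0x6b blk=26 s=2: MISS | VC [22]
  [7] addr=0x2e blk=11 s=3: L1-HIT | VC [22]
  [8] addr=0x2f blk=11 s=3: L1-HIT | VC [22]
  [9] addr=0x59 blk=22 s=2: VC-HIT | VC [26]
  [10] addr=0x1d blk=7 s=3: MISS | VC [26, 11]
  [11] addr=0x2d blk=11 s=3: VC-HIT | VC [26, 7]
  [12] addr=0x59 blk=22 s=2: L1-HIT | VC [26, 7]

MISSES = 4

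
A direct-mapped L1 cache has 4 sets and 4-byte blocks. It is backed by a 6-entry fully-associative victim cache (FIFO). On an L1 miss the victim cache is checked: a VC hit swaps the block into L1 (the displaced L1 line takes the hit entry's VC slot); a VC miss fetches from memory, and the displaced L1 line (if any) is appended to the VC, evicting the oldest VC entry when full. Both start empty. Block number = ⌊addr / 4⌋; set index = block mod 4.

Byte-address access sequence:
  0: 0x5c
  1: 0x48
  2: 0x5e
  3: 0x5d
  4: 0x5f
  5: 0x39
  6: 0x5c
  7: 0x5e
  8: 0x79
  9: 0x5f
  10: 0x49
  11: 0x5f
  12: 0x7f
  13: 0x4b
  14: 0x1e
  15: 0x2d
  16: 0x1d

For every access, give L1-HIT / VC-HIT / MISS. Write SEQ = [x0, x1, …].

#0 0x5c→b23/s3 MISS; vc=[]
#1 0x48→b18/s2 MISS; vc=[]
#2 0x5e→b23/s3 L1-HIT; vc=[]
#3 0x5d→b23/s3 L1-HIT; vc=[]
#4 0x5f→b23/s3 L1-HIT; vc=[]
#5 0x39→b14/s2 MISS; vc=[18]
#6 0x5c→b23/s3 L1-HIT; vc=[18]
#7 0x5e→b23/s3 L1-HIT; vc=[18]
#8 0x79→b30/s2 MISS; vc=[18,14]
#9 0x5f→b23/s3 L1-HIT; vc=[18,14]
#10 0x49→b18/s2 VC-HIT; vc=[30,14]
#11 0x5f→b23/s3 L1-HIT; vc=[30,14]
#12 0x7f→b31/s3 MISS; vc=[30,14,23]
#13 0x4b→b18/s2 L1-HIT; vc=[30,14,23]
#14 0x1e→b7/s3 MISS; vc=[30,14,23,31]
#15 0x2d→b11/s3 MISS; vc=[30,14,23,31,7]
#16 0x1d→b7/s3 VC-HIT; vc=[30,14,23,31,11]

SEQ = [MISS, MISS, L1-HIT, L1-HIT, L1-HIT, MISS, L1-HIT, L1-HIT, MISS, L1-HIT, VC-HIT, L1-HIT, MISS, L1-HIT, MISS, MISS, VC-HIT]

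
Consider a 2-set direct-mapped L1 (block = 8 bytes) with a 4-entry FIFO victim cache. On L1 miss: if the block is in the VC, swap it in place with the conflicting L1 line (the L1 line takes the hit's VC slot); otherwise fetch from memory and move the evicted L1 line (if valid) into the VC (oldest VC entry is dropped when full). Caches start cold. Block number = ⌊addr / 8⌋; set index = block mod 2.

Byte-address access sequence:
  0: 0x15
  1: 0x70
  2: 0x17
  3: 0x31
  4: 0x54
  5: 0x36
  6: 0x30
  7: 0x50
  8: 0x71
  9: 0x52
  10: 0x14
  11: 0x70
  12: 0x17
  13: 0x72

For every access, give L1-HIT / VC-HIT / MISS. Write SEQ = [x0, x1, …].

SEQ = [MISS, MISS, VC-HIT, MISS, MISS, VC-HIT, L1-HIT, VC-HIT, VC-HIT, VC-HIT, VC-HIT, VC-HIT, VC-HIT, VC-HIT]

  [0] addr=0x15 blk=2 s=0: MISS | VC []
  [1] addr=0x70 blk=14 s=0: MISS | VC [2]
  [2] addr=0x17 blk=2 s=0: VC-HIT | VC [14]
  [3] addr=0x31 blk=6 s=0: MISS | VC [14, 2]
  [4] addr=0x54 blk=10 s=0: MISS | VC [14, 2, 6]
  [5] addr=0x36 blk=6 s=0: VC-HIT | VC [14, 2, 10]
  [6] addr=0x30 blk=6 s=0: L1-HIT | VC [14, 2, 10]
  [7] addr=0x50 blk=10 s=0: VC-HIT | VC [14, 2, 6]
  [8] addr=0x71 blk=14 s=0: VC-HIT | VC [10, 2, 6]
  [9] addr=0x52 blk=10 s=0: VC-HIT | VC [14, 2, 6]
  [10] addr=0x14 blk=2 s=0: VC-HIT | VC [14, 10, 6]
  [11] addr=0x70 blk=14 s=0: VC-HIT | VC [2, 10, 6]
  [12] addr=0x17 blk=2 s=0: VC-HIT | VC [14, 10, 6]
  [13] addr=0x72 blk=14 s=0: VC-HIT | VC [2, 10, 6]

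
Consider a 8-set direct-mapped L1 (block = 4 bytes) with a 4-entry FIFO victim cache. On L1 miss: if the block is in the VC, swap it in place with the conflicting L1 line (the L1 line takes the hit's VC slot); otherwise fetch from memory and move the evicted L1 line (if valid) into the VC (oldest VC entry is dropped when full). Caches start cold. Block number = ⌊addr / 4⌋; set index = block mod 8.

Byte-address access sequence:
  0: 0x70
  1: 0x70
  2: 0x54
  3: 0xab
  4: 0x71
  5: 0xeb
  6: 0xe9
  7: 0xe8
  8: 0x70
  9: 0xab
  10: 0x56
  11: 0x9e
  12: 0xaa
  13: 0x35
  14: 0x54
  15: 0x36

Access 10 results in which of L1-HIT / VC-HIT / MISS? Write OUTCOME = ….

OUTCOME = L1-HIT

#0 0x70→b28/s4 MISS; vc=[]
#1 0x70→b28/s4 L1-HIT; vc=[]
#2 0x54→b21/s5 MISS; vc=[]
#3 0xab→b42/s2 MISS; vc=[]
#4 0x71→b28/s4 L1-HIT; vc=[]
#5 0xeb→b58/s2 MISS; vc=[42]
#6 0xe9→b58/s2 L1-HIT; vc=[42]
#7 0xe8→b58/s2 L1-HIT; vc=[42]
#8 0x70→b28/s4 L1-HIT; vc=[42]
#9 0xab→b42/s2 VC-HIT; vc=[58]
#10 0x56→b21/s5 L1-HIT; vc=[58]
#11 0x9e→b39/s7 MISS; vc=[58]
#12 0xaa→b42/s2 L1-HIT; vc=[58]
#13 0x35→b13/s5 MISS; vc=[58,21]
#14 0x54→b21/s5 VC-HIT; vc=[58,13]
#15 0x36→b13/s5 VC-HIT; vc=[58,21]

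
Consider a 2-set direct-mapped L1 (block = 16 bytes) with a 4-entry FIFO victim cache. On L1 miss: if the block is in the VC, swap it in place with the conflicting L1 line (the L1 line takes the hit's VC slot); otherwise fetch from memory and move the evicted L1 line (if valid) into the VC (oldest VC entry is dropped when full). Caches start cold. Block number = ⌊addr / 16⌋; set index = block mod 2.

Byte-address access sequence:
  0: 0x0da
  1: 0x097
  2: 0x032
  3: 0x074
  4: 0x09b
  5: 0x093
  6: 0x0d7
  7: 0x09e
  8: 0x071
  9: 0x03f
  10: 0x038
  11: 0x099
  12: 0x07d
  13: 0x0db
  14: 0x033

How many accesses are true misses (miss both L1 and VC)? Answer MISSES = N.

MISSES = 4

#0 0xda→b13/s1 MISS; vc=[]
#1 0x97→b9/s1 MISS; vc=[13]
#2 0x32→b3/s1 MISS; vc=[13,9]
#3 0x74→b7/s1 MISS; vc=[13,9,3]
#4 0x9b→b9/s1 VC-HIT; vc=[13,7,3]
#5 0x93→b9/s1 L1-HIT; vc=[13,7,3]
#6 0xd7→b13/s1 VC-HIT; vc=[9,7,3]
#7 0x9e→b9/s1 VC-HIT; vc=[13,7,3]
#8 0x71→b7/s1 VC-HIT; vc=[13,9,3]
#9 0x3f→b3/s1 VC-HIT; vc=[13,9,7]
#10 0x38→b3/s1 L1-HIT; vc=[13,9,7]
#11 0x99→b9/s1 VC-HIT; vc=[13,3,7]
#12 0x7d→b7/s1 VC-HIT; vc=[13,3,9]
#13 0xdb→b13/s1 VC-HIT; vc=[7,3,9]
#14 0x33→b3/s1 VC-HIT; vc=[7,13,9]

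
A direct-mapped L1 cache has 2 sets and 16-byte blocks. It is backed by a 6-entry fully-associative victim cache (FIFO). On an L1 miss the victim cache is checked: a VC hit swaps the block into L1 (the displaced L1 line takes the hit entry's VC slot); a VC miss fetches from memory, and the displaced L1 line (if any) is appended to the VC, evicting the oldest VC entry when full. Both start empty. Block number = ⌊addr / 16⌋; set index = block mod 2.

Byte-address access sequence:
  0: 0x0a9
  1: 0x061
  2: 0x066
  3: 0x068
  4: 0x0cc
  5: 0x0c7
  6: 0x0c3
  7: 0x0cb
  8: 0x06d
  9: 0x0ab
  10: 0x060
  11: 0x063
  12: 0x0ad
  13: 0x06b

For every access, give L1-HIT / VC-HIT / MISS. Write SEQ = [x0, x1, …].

SEQ = [MISS, MISS, L1-HIT, L1-HIT, MISS, L1-HIT, L1-HIT, L1-HIT, VC-HIT, VC-HIT, VC-HIT, L1-HIT, VC-HIT, VC-HIT]

  [0] addr=0xa9 blk=10 s=0: MISS | VC []
  [1] addr=0x61 blk=6 s=0: MISS | VC [10]
  [2] addr=0x66 blk=6 s=0: L1-HIT | VC [10]
  [3] addr=0x68 blk=6 s=0: L1-HIT | VC [10]
  [4] addr=0xcc blk=12 s=0: MISS | VC [10, 6]
  [5] addr=0xc7 blk=12 s=0: L1-HIT | VC [10, 6]
  [6] addr=0xc3 blk=12 s=0: L1-HIT | VC [10, 6]
  [7] addr=0xcb blk=12 s=0: L1-HIT | VC [10, 6]
  [8] addr=0x6d blk=6 s=0: VC-HIT | VC [10, 12]
  [9] addr=0xab blk=10 s=0: VC-HIT | VC [6, 12]
  [10] addr=0x60 blk=6 s=0: VC-HIT | VC [10, 12]
  [11] addr=0x63 blk=6 s=0: L1-HIT | VC [10, 12]
  [12] addr=0xad blk=10 s=0: VC-HIT | VC [6, 12]
  [13] addr=0x6b blk=6 s=0: VC-HIT | VC [10, 12]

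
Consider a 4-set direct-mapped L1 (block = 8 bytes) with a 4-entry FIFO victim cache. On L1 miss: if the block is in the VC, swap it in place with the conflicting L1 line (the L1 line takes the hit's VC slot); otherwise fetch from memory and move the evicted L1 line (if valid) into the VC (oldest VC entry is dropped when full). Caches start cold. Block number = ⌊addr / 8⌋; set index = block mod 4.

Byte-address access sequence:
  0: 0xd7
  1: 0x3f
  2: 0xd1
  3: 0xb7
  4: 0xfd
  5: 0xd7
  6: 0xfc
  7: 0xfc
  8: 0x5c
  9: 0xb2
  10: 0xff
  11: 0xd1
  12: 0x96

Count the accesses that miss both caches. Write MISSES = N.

0: 0xd7 (blk 26, set 2) → MISS  vc=[]
1: 0x3f (blk 7, set 3) → MISS  vc=[]
2: 0xd1 (blk 26, set 2) → L1-HIT  vc=[]
3: 0xb7 (blk 22, set 2) → MISS  vc=[26]
4: 0xfd (blk 31, set 3) → MISS  vc=[26, 7]
5: 0xd7 (blk 26, set 2) → VC-HIT  vc=[22, 7]
6: 0xfc (blk 31, set 3) → L1-HIT  vc=[22, 7]
7: 0xfc (blk 31, set 3) → L1-HIT  vc=[22, 7]
8: 0x5c (blk 11, set 3) → MISS  vc=[22, 7, 31]
9: 0xb2 (blk 22, set 2) → VC-HIT  vc=[26, 7, 31]
10: 0xff (blk 31, set 3) → VC-HIT  vc=[26, 7, 11]
11: 0xd1 (blk 26, set 2) → VC-HIT  vc=[22, 7, 11]
12: 0x96 (blk 18, set 2) → MISS  vc=[22, 7, 11, 26]

MISSES = 6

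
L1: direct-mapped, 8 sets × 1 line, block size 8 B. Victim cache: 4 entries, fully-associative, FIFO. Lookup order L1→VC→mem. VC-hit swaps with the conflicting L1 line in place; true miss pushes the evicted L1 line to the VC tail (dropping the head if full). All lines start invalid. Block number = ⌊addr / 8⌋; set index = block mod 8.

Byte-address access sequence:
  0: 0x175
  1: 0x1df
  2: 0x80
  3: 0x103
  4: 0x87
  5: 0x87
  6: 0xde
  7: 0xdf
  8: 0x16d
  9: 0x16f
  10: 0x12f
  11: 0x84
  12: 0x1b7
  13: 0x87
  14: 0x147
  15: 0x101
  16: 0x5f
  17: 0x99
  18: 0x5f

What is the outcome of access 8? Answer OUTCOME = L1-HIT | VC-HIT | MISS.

OUTCOME = MISS

#0 0x175→b46/s6 MISS; vc=[]
#1 0x1df→b59/s3 MISS; vc=[]
#2 0x80→b16/s0 MISS; vc=[]
#3 0x103→b32/s0 MISS; vc=[16]
#4 0x87→b16/s0 VC-HIT; vc=[32]
#5 0x87→b16/s0 L1-HIT; vc=[32]
#6 0xde→b27/s3 MISS; vc=[32,59]
#7 0xdf→b27/s3 L1-HIT; vc=[32,59]
#8 0x16d→b45/s5 MISS; vc=[32,59]
#9 0x16f→b45/s5 L1-HIT; vc=[32,59]
#10 0x12f→b37/s5 MISS; vc=[32,59,45]
#11 0x84→b16/s0 L1-HIT; vc=[32,59,45]
#12 0x1b7→b54/s6 MISS; vc=[32,59,45,46]
#13 0x87→b16/s0 L1-HIT; vc=[32,59,45,46]
#14 0x147→b40/s0 MISS; vc=[59,45,46,16]
#15 0x101→b32/s0 MISS; vc=[45,46,16,40]
#16 0x5f→b11/s3 MISS; vc=[46,16,40,27]
#17 0x99→b19/s3 MISS; vc=[16,40,27,11]
#18 0x5f→b11/s3 VC-HIT; vc=[16,40,27,19]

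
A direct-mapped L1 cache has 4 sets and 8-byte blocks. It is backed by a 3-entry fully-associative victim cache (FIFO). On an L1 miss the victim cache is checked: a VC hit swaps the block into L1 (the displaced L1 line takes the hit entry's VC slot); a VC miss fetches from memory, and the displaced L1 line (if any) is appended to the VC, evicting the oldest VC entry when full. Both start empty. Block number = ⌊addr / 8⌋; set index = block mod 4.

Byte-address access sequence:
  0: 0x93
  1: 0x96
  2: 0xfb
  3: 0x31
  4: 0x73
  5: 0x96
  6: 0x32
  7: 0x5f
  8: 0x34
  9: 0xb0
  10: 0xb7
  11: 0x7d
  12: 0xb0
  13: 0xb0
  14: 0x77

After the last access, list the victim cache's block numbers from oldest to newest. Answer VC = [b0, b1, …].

0: 0x93 (blk 18, set 2) → MISS  vc=[]
1: 0x96 (blk 18, set 2) → L1-HIT  vc=[]
2: 0xfb (blk 31, set 3) → MISS  vc=[]
3: 0x31 (blk 6, set 2) → MISS  vc=[18]
4: 0x73 (blk 14, set 2) → MISS  vc=[18, 6]
5: 0x96 (blk 18, set 2) → VC-HIT  vc=[14, 6]
6: 0x32 (blk 6, set 2) → VC-HIT  vc=[14, 18]
7: 0x5f (blk 11, set 3) → MISS  vc=[14, 18, 31]
8: 0x34 (blk 6, set 2) → L1-HIT  vc=[14, 18, 31]
9: 0xb0 (blk 22, set 2) → MISS  vc=[18, 31, 6]
10: 0xb7 (blk 22, set 2) → L1-HIT  vc=[18, 31, 6]
11: 0x7d (blk 15, set 3) → MISS  vc=[31, 6, 11]
12: 0xb0 (blk 22, set 2) → L1-HIT  vc=[31, 6, 11]
13: 0xb0 (blk 22, set 2) → L1-HIT  vc=[31, 6, 11]
14: 0x77 (blk 14, set 2) → MISS  vc=[6, 11, 22]

VC = [6, 11, 22]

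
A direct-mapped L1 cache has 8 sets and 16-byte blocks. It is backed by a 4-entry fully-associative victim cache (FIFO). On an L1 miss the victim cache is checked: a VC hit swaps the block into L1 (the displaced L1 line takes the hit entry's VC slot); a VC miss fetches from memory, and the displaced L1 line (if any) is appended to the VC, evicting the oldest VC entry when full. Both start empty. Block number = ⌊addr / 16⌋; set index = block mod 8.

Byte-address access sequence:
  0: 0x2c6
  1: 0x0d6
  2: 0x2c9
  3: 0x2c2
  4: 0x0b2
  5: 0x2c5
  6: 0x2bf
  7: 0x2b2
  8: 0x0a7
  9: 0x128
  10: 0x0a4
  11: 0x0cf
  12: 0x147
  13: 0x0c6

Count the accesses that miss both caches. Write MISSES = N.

MISSES = 8

  [0] addr=0x2c6 blk=44 s=4: MISS | VC []
  [1] addr=0xd6 blk=13 s=5: MISS | VC []
  [2] addr=0x2c9 blk=44 s=4: L1-HIT | VC []
  [3] addr=0x2c2 blk=44 s=4: L1-HIT | VC []
  [4] addr=0xb2 blk=11 s=3: MISS | VC []
  [5] addr=0x2c5 blk=44 s=4: L1-HIT | VC []
  [6] addr=0x2bf blk=43 s=3: MISS | VC [11]
  [7] addr=0x2b2 blk=43 s=3: L1-HIT | VC [11]
  [8] addr=0xa7 blk=10 s=2: MISS | VC [11]
  [9] addr=0x128 blk=18 s=2: MISS | VC [11, 10]
  [10] addr=0xa4 blk=10 s=2: VC-HIT | VC [11, 18]
  [11] addr=0xcf blk=12 s=4: MISS | VC [11, 18, 44]
  [12] addr=0x147 blk=20 s=4: MISS | VC [11, 18, 44, 12]
  [13] addr=0xc6 blk=12 s=4: VC-HIT | VC [11, 18, 44, 20]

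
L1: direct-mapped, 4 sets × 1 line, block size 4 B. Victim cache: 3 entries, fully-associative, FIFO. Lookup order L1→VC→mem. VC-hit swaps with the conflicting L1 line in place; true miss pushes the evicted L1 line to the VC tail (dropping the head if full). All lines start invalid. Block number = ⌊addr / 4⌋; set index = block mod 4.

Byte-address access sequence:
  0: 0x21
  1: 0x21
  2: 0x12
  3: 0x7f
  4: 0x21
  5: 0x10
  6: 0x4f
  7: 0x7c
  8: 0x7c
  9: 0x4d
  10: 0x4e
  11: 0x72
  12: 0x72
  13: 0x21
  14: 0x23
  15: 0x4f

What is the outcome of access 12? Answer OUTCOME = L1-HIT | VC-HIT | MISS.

#0 0x21→b8/s0 MISS; vc=[]
#1 0x21→b8/s0 L1-HIT; vc=[]
#2 0x12→b4/s0 MISS; vc=[8]
#3 0x7f→b31/s3 MISS; vc=[8]
#4 0x21→b8/s0 VC-HIT; vc=[4]
#5 0x10→b4/s0 VC-HIT; vc=[8]
#6 0x4f→b19/s3 MISS; vc=[8,31]
#7 0x7c→b31/s3 VC-HIT; vc=[8,19]
#8 0x7c→b31/s3 L1-HIT; vc=[8,19]
#9 0x4d→b19/s3 VC-HIT; vc=[8,31]
#10 0x4e→b19/s3 L1-HIT; vc=[8,31]
#11 0x72→b28/s0 MISS; vc=[8,31,4]
#12 0x72→b28/s0 L1-HIT; vc=[8,31,4]
#13 0x21→b8/s0 VC-HIT; vc=[28,31,4]
#14 0x23→b8/s0 L1-HIT; vc=[28,31,4]
#15 0x4f→b19/s3 L1-HIT; vc=[28,31,4]

OUTCOME = L1-HIT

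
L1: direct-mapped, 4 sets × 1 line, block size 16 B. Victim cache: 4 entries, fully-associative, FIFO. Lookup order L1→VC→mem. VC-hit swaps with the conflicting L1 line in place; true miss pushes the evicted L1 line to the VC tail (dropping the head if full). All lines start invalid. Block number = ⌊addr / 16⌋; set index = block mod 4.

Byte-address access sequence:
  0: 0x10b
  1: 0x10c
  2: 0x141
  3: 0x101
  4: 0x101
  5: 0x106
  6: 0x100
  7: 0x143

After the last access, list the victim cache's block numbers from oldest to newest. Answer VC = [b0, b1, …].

VC = [16]

0: 0x10b (blk 16, set 0) → MISS  vc=[]
1: 0x10c (blk 16, set 0) → L1-HIT  vc=[]
2: 0x141 (blk 20, set 0) → MISS  vc=[16]
3: 0x101 (blk 16, set 0) → VC-HIT  vc=[20]
4: 0x101 (blk 16, set 0) → L1-HIT  vc=[20]
5: 0x106 (blk 16, set 0) → L1-HIT  vc=[20]
6: 0x100 (blk 16, set 0) → L1-HIT  vc=[20]
7: 0x143 (blk 20, set 0) → VC-HIT  vc=[16]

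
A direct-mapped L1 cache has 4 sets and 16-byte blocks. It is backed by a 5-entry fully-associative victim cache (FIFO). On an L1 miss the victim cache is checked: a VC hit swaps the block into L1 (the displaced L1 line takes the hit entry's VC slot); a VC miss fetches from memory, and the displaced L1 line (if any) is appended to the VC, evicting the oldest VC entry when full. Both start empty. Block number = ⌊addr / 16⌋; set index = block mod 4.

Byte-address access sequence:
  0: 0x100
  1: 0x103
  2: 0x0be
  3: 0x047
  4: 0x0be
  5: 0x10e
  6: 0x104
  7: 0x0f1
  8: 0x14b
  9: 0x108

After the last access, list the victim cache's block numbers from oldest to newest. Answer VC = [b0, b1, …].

0: 0x100 (blk 16, set 0) → MISS  vc=[]
1: 0x103 (blk 16, set 0) → L1-HIT  vc=[]
2: 0xbe (blk 11, set 3) → MISS  vc=[]
3: 0x47 (blk 4, set 0) → MISS  vc=[16]
4: 0xbe (blk 11, set 3) → L1-HIT  vc=[16]
5: 0x10e (blk 16, set 0) → VC-HIT  vc=[4]
6: 0x104 (blk 16, set 0) → L1-HIT  vc=[4]
7: 0xf1 (blk 15, set 3) → MISS  vc=[4, 11]
8: 0x14b (blk 20, set 0) → MISS  vc=[4, 11, 16]
9: 0x108 (blk 16, set 0) → VC-HIT  vc=[4, 11, 20]

VC = [4, 11, 20]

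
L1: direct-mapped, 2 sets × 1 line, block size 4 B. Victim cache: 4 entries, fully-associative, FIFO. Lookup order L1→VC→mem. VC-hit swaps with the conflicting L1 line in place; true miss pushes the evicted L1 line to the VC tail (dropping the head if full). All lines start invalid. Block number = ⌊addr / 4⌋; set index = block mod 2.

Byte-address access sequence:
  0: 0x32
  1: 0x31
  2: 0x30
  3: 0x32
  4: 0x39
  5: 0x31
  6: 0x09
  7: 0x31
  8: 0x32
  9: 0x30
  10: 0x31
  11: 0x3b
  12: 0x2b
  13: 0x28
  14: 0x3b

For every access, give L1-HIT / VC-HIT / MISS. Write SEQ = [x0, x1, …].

SEQ = [MISS, L1-HIT, L1-HIT, L1-HIT, MISS, VC-HIT, MISS, VC-HIT, L1-HIT, L1-HIT, L1-HIT, VC-HIT, MISS, L1-HIT, VC-HIT]

0: 0x32 (blk 12, set 0) → MISS  vc=[]
1: 0x31 (blk 12, set 0) → L1-HIT  vc=[]
2: 0x30 (blk 12, set 0) → L1-HIT  vc=[]
3: 0x32 (blk 12, set 0) → L1-HIT  vc=[]
4: 0x39 (blk 14, set 0) → MISS  vc=[12]
5: 0x31 (blk 12, set 0) → VC-HIT  vc=[14]
6: 0x9 (blk 2, set 0) → MISS  vc=[14, 12]
7: 0x31 (blk 12, set 0) → VC-HIT  vc=[14, 2]
8: 0x32 (blk 12, set 0) → L1-HIT  vc=[14, 2]
9: 0x30 (blk 12, set 0) → L1-HIT  vc=[14, 2]
10: 0x31 (blk 12, set 0) → L1-HIT  vc=[14, 2]
11: 0x3b (blk 14, set 0) → VC-HIT  vc=[12, 2]
12: 0x2b (blk 10, set 0) → MISS  vc=[12, 2, 14]
13: 0x28 (blk 10, set 0) → L1-HIT  vc=[12, 2, 14]
14: 0x3b (blk 14, set 0) → VC-HIT  vc=[12, 2, 10]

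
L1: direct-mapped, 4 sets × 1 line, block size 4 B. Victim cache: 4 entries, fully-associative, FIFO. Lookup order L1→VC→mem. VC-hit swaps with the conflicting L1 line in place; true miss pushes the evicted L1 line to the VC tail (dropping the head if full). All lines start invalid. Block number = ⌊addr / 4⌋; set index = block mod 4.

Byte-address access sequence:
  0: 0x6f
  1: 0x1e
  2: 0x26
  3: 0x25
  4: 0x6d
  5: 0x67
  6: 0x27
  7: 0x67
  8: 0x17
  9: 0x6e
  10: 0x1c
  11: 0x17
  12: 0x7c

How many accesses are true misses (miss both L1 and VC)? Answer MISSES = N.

0: 0x6f (blk 27, set 3) → MISS  vc=[]
1: 0x1e (blk 7, set 3) → MISS  vc=[27]
2: 0x26 (blk 9, set 1) → MISS  vc=[27]
3: 0x25 (blk 9, set 1) → L1-HIT  vc=[27]
4: 0x6d (blk 27, set 3) → VC-HIT  vc=[7]
5: 0x67 (blk 25, set 1) → MISS  vc=[7, 9]
6: 0x27 (blk 9, set 1) → VC-HIT  vc=[7, 25]
7: 0x67 (blk 25, set 1) → VC-HIT  vc=[7, 9]
8: 0x17 (blk 5, set 1) → MISS  vc=[7, 9, 25]
9: 0x6e (blk 27, set 3) → L1-HIT  vc=[7, 9, 25]
10: 0x1c (blk 7, set 3) → VC-HIT  vc=[27, 9, 25]
11: 0x17 (blk 5, set 1) → L1-HIT  vc=[27, 9, 25]
12: 0x7c (blk 31, set 3) → MISS  vc=[27, 9, 25, 7]

MISSES = 6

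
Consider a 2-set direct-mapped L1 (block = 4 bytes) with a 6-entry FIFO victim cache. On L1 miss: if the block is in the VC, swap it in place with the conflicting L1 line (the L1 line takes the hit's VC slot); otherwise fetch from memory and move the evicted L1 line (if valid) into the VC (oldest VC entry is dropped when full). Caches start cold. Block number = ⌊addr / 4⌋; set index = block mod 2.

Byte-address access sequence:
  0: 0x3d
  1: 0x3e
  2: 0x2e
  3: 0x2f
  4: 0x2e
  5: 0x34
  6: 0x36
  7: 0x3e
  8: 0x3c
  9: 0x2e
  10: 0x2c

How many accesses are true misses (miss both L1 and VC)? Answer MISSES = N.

MISSES = 3

  [0] addr=0x3d blk=15 s=1: MISS | VC []
  [1] addr=0x3e blk=15 s=1: L1-HIT | VC []
  [2] addr=0x2e blk=11 s=1: MISS | VC [15]
  [3] addr=0x2f blk=11 s=1: L1-HIT | VC [15]
  [4] addr=0x2e blk=11 s=1: L1-HIT | VC [15]
  [5] addr=0x34 blk=13 s=1: MISS | VC [15, 11]
  [6] addr=0x36 blk=13 s=1: L1-HIT | VC [15, 11]
  [7] addr=0x3e blk=15 s=1: VC-HIT | VC [13, 11]
  [8] addr=0x3c blk=15 s=1: L1-HIT | VC [13, 11]
  [9] addr=0x2e blk=11 s=1: VC-HIT | VC [13, 15]
  [10] addr=0x2c blk=11 s=1: L1-HIT | VC [13, 15]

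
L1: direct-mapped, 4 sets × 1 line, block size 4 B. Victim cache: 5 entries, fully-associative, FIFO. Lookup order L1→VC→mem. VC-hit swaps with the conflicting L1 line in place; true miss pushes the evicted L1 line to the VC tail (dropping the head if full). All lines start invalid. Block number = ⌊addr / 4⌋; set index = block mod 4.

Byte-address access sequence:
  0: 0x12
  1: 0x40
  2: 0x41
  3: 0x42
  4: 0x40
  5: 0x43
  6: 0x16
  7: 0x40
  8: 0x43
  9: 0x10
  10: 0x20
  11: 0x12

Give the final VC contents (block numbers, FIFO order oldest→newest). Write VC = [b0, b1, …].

0: 0x12 (blk 4, set 0) → MISS  vc=[]
1: 0x40 (blk 16, set 0) → MISS  vc=[4]
2: 0x41 (blk 16, set 0) → L1-HIT  vc=[4]
3: 0x42 (blk 16, set 0) → L1-HIT  vc=[4]
4: 0x40 (blk 16, set 0) → L1-HIT  vc=[4]
5: 0x43 (blk 16, set 0) → L1-HIT  vc=[4]
6: 0x16 (blk 5, set 1) → MISS  vc=[4]
7: 0x40 (blk 16, set 0) → L1-HIT  vc=[4]
8: 0x43 (blk 16, set 0) → L1-HIT  vc=[4]
9: 0x10 (blk 4, set 0) → VC-HIT  vc=[16]
10: 0x20 (blk 8, set 0) → MISS  vc=[16, 4]
11: 0x12 (blk 4, set 0) → VC-HIT  vc=[16, 8]

VC = [16, 8]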